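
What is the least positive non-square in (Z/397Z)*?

(2/397) = −1, so 2 is the smallest positive non-residue mod 397.

2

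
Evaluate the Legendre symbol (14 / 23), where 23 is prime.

-1

Pull out 2: since 23 ≡ 7 (mod 8), (2/23) = +1.
Reciprocity: 7 ≡ 3 and 23 ≡ 3 (mod 4), so (7/23) = −(23/7).
Reduce top mod 7: now compute (2/7).
Pull out 2: since 7 ≡ 7 (mod 8), (2/7) = +1.
Reached (1/7) = 1. Collecting the sign flips along the way, the symbol is -1.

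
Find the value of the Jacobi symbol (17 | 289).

0

Reciprocity: 17 ≡ 1 and 289 ≡ 1 (mod 4), so (17/289) = +(289/17).
Reduce top mod 17: now compute (0/17).
Top reduces to 0: gcd > 1, so the symbol is 0.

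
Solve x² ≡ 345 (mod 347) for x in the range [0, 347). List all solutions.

107, 240

Since 347 ≡ 3 (mod 4), a square root of 345 is 345^((347+1)/4) = 345^87 mod 347.
Repeated squaring: 345^2≡4, 345^4≡16, 345^8≡256, 345^16≡300, 345^32≡127, 345^64≡167 (mod 347).
345^87 = 345^(64+16+4+2+1) ≡ 107 (mod 347).
Check: 107² = 11449 ≡ 345 (mod 347). The two roots are 107 and 240.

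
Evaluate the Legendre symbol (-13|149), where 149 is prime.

Euler's criterion: (-13/149) ≡ 136^74 (mod 149).
136^2 ≡ 20 (mod 149)
136^4 ≡ 102 (mod 149)
136^8 ≡ 123 (mod 149)
136^16 ≡ 80 (mod 149)
136^32 ≡ 142 (mod 149)
136^64 ≡ 49 (mod 149)
136^74 = 136^(64+8+2) ≡ 148 (mod 149).
Result is 148 ≡ −1, so (-13/149) = −1.

-1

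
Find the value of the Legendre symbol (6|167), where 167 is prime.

1

Pull out 2: since 167 ≡ 7 (mod 8), (2/167) = +1.
Reciprocity: 3 ≡ 3 and 167 ≡ 3 (mod 4), so (3/167) = −(167/3).
Reduce top mod 3: now compute (2/3).
Pull out 2: since 3 ≡ 3 (mod 8), (2/3) = -1.
Reached (1/3) = 1. Collecting the sign flips along the way, the symbol is +1.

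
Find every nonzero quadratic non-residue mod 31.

3, 6, 11, 12, 13, 15, 17, 21, 22, 23, 24, 26, 27, 29, 30

Square k = 1,…,15 (k and 31−k give the same square):
1²=1, 2²=4, 3²=9, 4²=16, 5²=25, 6²≡5, 7²≡18, 8²≡2, 9²≡19, 10²≡7, 11²≡28, 12²≡20, 13²≡14, 14²≡10, 15²≡8 (mod 31).
The residues are {1, 2, 4, 5, 7, 8, 9, 10, 14, 16, 18, 19, 20, 25, 28}; the non-residues are the remaining 15 nonzero classes.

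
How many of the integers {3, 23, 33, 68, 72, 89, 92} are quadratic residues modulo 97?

(3/97) = +1 → QR.
(23/97) = -1 → non-residue.
(33/97) = +1 → QR.
(68/97) = -1 → non-residue.
(72/97) = +1 → QR.
(89/97) = +1 → QR.
(92/97) = -1 → non-residue.
Total quadratic residues among the 7: 4.

4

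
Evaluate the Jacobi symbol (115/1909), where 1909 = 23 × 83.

Reciprocity: 115 ≡ 3 and 1909 ≡ 1 (mod 4), so (115/1909) = +(1909/115).
Reduce top mod 115: now compute (69/115).
Reciprocity: 69 ≡ 1 and 115 ≡ 3 (mod 4), so (69/115) = +(115/69).
Reduce top mod 69: now compute (46/69).
Pull out 2: since 69 ≡ 5 (mod 8), (2/69) = -1.
Reciprocity: 23 ≡ 3 and 69 ≡ 1 (mod 4), so (23/69) = +(69/23).
Reduce top mod 23: now compute (0/23).
Top reduces to 0: gcd > 1, so the symbol is 0.

0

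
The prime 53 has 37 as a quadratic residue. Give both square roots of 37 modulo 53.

14, 39

53 ≡ 1 (mod 4), so we find a root by search.
Trying successive values, 14² = 196 ≡ 37 (mod 53). The other root is 53 − 14 = 39.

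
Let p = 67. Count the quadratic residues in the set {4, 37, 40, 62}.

(4/67) = +1 → QR.
(37/67) = +1 → QR.
(40/67) = +1 → QR.
(62/67) = +1 → QR.
Total quadratic residues among the 4: 4.

4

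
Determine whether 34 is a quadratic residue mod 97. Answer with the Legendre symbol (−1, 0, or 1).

-1

Pull out 2: since 97 ≡ 1 (mod 8), (2/97) = +1.
Reciprocity: 17 ≡ 1 and 97 ≡ 1 (mod 4), so (17/97) = +(97/17).
Reduce top mod 17: now compute (12/17).
Pull out 2^2: since 17 ≡ 1 (mod 8), (2/17) = +1, so (2/17)^2 = +1.
Reciprocity: 3 ≡ 3 and 17 ≡ 1 (mod 4), so (3/17) = +(17/3).
Reduce top mod 3: now compute (2/3).
Pull out 2: since 3 ≡ 3 (mod 8), (2/3) = -1.
Reached (1/3) = 1. Collecting the sign flips along the way, the symbol is -1.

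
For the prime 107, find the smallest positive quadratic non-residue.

(2/107) = −1, so 2 is the smallest positive non-residue mod 107.

2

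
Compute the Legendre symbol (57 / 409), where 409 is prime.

Reciprocity: 57 ≡ 1 and 409 ≡ 1 (mod 4), so (57/409) = +(409/57).
Reduce top mod 57: now compute (10/57).
Pull out 2: since 57 ≡ 1 (mod 8), (2/57) = +1.
Reciprocity: 5 ≡ 1 and 57 ≡ 1 (mod 4), so (5/57) = +(57/5).
Reduce top mod 5: now compute (2/5).
Pull out 2: since 5 ≡ 5 (mod 8), (2/5) = -1.
Reached (1/5) = 1. Collecting the sign flips along the way, the symbol is -1.

-1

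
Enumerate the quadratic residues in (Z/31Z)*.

Square k = 1,…,15 (k and 31−k give the same square):
1²=1, 2²=4, 3²=9, 4²=16, 5²=25, 6²≡5, 7²≡18, 8²≡2, 9²≡19, 10²≡7, 11²≡28, 12²≡20, 13²≡14, 14²≡10, 15²≡8 (mod 31).
So the quadratic residues mod 31 are {1, 2, 4, 5, 7, 8, 9, 10, 14, 16, 18, 19, 20, 25, 28}.

1 2 4 5 7 8 9 10 14 16 18 19 20 25 28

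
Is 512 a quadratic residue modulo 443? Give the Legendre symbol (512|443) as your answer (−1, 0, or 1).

Euler's criterion: (512/443) ≡ 69^221 (mod 443).
69^2 ≡ 331 (mod 443)
69^4 ≡ 140 (mod 443)
69^8 ≡ 108 (mod 443)
69^16 ≡ 146 (mod 443)
69^32 ≡ 52 (mod 443)
69^64 ≡ 46 (mod 443)
69^128 ≡ 344 (mod 443)
69^221 = 69^(128+64+16+8+4+1) ≡ 442 (mod 443).
Result is 442 ≡ −1, so (512/443) = −1.

-1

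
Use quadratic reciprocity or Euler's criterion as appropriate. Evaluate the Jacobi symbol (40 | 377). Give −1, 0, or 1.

-1

Pull out 2^3: since 377 ≡ 1 (mod 8), (2/377) = +1, so (2/377)^3 = +1.
Reciprocity: 5 ≡ 1 and 377 ≡ 1 (mod 4), so (5/377) = +(377/5).
Reduce top mod 5: now compute (2/5).
Pull out 2: since 5 ≡ 5 (mod 8), (2/5) = -1.
Reached (1/5) = 1. Collecting the sign flips along the way, the symbol is -1.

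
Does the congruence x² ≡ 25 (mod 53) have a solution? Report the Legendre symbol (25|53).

1

Reciprocity: 25 ≡ 1 and 53 ≡ 1 (mod 4), so (25/53) = +(53/25).
Reduce top mod 25: now compute (3/25).
Reciprocity: 3 ≡ 3 and 25 ≡ 1 (mod 4), so (3/25) = +(25/3).
Reduce top mod 3: now compute (1/3).
Reached (1/3) = 1. Collecting the sign flips along the way, the symbol is +1.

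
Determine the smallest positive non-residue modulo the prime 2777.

3

(2/2777) = +1, so 2 is a residue.
(3/2777) = −1, so 3 is the smallest positive non-residue mod 2777.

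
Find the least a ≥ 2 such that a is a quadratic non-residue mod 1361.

(2/1361) = +1, so 2 is a residue.
(3/1361) = −1, so 3 is the smallest positive non-residue mod 1361.

3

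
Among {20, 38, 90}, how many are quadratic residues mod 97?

(20/97) = -1 → non-residue.
(38/97) = -1 → non-residue.
(90/97) = -1 → non-residue.
Total quadratic residues among the 3: 0.

0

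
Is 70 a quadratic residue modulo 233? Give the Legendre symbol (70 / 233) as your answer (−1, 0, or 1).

-1

Pull out 2: since 233 ≡ 1 (mod 8), (2/233) = +1.
Reciprocity: 35 ≡ 3 and 233 ≡ 1 (mod 4), so (35/233) = +(233/35).
Reduce top mod 35: now compute (23/35).
Reciprocity: 23 ≡ 3 and 35 ≡ 3 (mod 4), so (23/35) = −(35/23).
Reduce top mod 23: now compute (12/23).
Pull out 2^2: since 23 ≡ 7 (mod 8), (2/23) = +1, so (2/23)^2 = +1.
Reciprocity: 3 ≡ 3 and 23 ≡ 3 (mod 4), so (3/23) = −(23/3).
Reduce top mod 3: now compute (2/3).
Pull out 2: since 3 ≡ 3 (mod 8), (2/3) = -1.
Reached (1/3) = 1. Collecting the sign flips along the way, the symbol is -1.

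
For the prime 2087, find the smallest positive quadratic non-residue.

(2/2087) = +1, so 2 is a residue.
(3/2087) = +1, so 3 is a residue.
(4/2087) = +1, so 4 is a residue.
(5/2087) = −1, so 5 is the smallest positive non-residue mod 2087.

5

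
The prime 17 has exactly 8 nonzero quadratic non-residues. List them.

3, 5, 6, 7, 10, 11, 12, 14

Square k = 1,…,8 (k and 17−k give the same square):
1²=1, 2²=4, 3²=9, 4²=16, 5²≡8, 6²≡2, 7²≡15, 8²≡13 (mod 17).
The residues are {1, 2, 4, 8, 9, 13, 15, 16}; the non-residues are the remaining 8 nonzero classes.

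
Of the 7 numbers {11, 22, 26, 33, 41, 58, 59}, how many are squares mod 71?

1

(11/71) = -1 → non-residue.
(22/71) = -1 → non-residue.
(26/71) = -1 → non-residue.
(33/71) = -1 → non-residue.
(41/71) = -1 → non-residue.
(58/71) = +1 → QR.
(59/71) = -1 → non-residue.
Total quadratic residues among the 7: 1.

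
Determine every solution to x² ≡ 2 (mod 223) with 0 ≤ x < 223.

Since 223 ≡ 3 (mod 4), a square root of 2 is 2^((223+1)/4) = 2^56 mod 223.
Repeated squaring: 2^2≡4, 2^4≡16, 2^8≡33, 2^16≡197, 2^32≡7 (mod 223).
2^56 = 2^(32+16+8) ≡ 15 (mod 223).
Check: 15² = 225 ≡ 2 (mod 223). The two roots are 15 and 208.

15, 208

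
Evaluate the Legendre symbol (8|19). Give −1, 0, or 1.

Pull out 2^3: since 19 ≡ 3 (mod 8), (2/19) = -1, so (2/19)^3 = -1.
Reached (1/19) = 1. Collecting the sign flips along the way, the symbol is -1.

-1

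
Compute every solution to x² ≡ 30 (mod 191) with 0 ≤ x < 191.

52, 139

Since 191 ≡ 3 (mod 4), a square root of 30 is 30^((191+1)/4) = 30^48 mod 191.
Repeated squaring: 30^2≡136, 30^4≡160, 30^8≡6, 30^16≡36, 30^32≡150 (mod 191).
30^48 = 30^(32+16) ≡ 52 (mod 191).
Check: 52² = 2704 ≡ 30 (mod 191). The two roots are 52 and 139.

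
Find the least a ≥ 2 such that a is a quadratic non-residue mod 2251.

2

(2/2251) = −1, so 2 is the smallest positive non-residue mod 2251.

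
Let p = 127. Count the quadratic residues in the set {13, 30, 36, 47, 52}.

5

(13/127) = +1 → QR.
(30/127) = +1 → QR.
(36/127) = +1 → QR.
(47/127) = +1 → QR.
(52/127) = +1 → QR.
Total quadratic residues among the 5: 5.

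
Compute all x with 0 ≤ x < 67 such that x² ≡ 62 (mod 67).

14, 53

Since 67 ≡ 3 (mod 4), a square root of 62 is 62^((67+1)/4) = 62^17 mod 67.
Repeated squaring: 62^2≡25, 62^4≡22, 62^8≡15, 62^16≡24 (mod 67).
62^17 = 62^(16+1) ≡ 14 (mod 67).
Check: 14² = 196 ≡ 62 (mod 67). The two roots are 14 and 53.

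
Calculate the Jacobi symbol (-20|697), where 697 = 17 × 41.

-1

First reduce: -20 ≡ 677 (mod 697).
Reciprocity: 677 ≡ 1 and 697 ≡ 1 (mod 4), so (677/697) = +(697/677).
Reduce top mod 677: now compute (20/677).
Pull out 2^2: since 677 ≡ 5 (mod 8), (2/677) = -1, so (2/677)^2 = +1.
Reciprocity: 5 ≡ 1 and 677 ≡ 1 (mod 4), so (5/677) = +(677/5).
Reduce top mod 5: now compute (2/5).
Pull out 2: since 5 ≡ 5 (mod 8), (2/5) = -1.
Reached (1/5) = 1. Collecting the sign flips along the way, the symbol is -1.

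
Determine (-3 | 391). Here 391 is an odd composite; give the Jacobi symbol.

First reduce: -3 ≡ 388 (mod 391).
Pull out 2^2: since 391 ≡ 7 (mod 8), (2/391) = +1, so (2/391)^2 = +1.
Reciprocity: 97 ≡ 1 and 391 ≡ 3 (mod 4), so (97/391) = +(391/97).
Reduce top mod 97: now compute (3/97).
Reciprocity: 3 ≡ 3 and 97 ≡ 1 (mod 4), so (3/97) = +(97/3).
Reduce top mod 3: now compute (1/3).
Reached (1/3) = 1. Collecting the sign flips along the way, the symbol is +1.

1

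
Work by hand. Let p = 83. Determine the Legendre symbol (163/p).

-1

Euler's criterion: (163/83) ≡ 80^41 (mod 83).
80^2 ≡ 9 (mod 83)
80^4 ≡ 81 (mod 83)
80^8 ≡ 4 (mod 83)
80^16 ≡ 16 (mod 83)
80^32 ≡ 7 (mod 83)
80^41 = 80^(32+8+1) ≡ 82 (mod 83).
Result is 82 ≡ −1, so (163/83) = −1.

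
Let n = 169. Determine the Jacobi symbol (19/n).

Reciprocity: 19 ≡ 3 and 169 ≡ 1 (mod 4), so (19/169) = +(169/19).
Reduce top mod 19: now compute (17/19).
Reciprocity: 17 ≡ 1 and 19 ≡ 3 (mod 4), so (17/19) = +(19/17).
Reduce top mod 17: now compute (2/17).
Pull out 2: since 17 ≡ 1 (mod 8), (2/17) = +1.
Reached (1/17) = 1. Collecting the sign flips along the way, the symbol is +1.

1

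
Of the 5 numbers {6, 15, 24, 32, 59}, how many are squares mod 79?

1

(6/79) = -1 → non-residue.
(15/79) = -1 → non-residue.
(24/79) = -1 → non-residue.
(32/79) = +1 → QR.
(59/79) = -1 → non-residue.
Total quadratic residues among the 5: 1.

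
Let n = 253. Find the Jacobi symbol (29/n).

-1

Reciprocity: 29 ≡ 1 and 253 ≡ 1 (mod 4), so (29/253) = +(253/29).
Reduce top mod 29: now compute (21/29).
Reciprocity: 21 ≡ 1 and 29 ≡ 1 (mod 4), so (21/29) = +(29/21).
Reduce top mod 21: now compute (8/21).
Pull out 2^3: since 21 ≡ 5 (mod 8), (2/21) = -1, so (2/21)^3 = -1.
Reached (1/21) = 1. Collecting the sign flips along the way, the symbol is -1.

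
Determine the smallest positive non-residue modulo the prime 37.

2

(2/37) = −1, so 2 is the smallest positive non-residue mod 37.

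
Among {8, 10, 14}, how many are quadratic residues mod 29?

0

(8/29) = -1 → non-residue.
(10/29) = -1 → non-residue.
(14/29) = -1 → non-residue.
Total quadratic residues among the 3: 0.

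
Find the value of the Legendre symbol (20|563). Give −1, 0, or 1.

-1

Pull out 2^2: since 563 ≡ 3 (mod 8), (2/563) = -1, so (2/563)^2 = +1.
Reciprocity: 5 ≡ 1 and 563 ≡ 3 (mod 4), so (5/563) = +(563/5).
Reduce top mod 5: now compute (3/5).
Reciprocity: 3 ≡ 3 and 5 ≡ 1 (mod 4), so (3/5) = +(5/3).
Reduce top mod 3: now compute (2/3).
Pull out 2: since 3 ≡ 3 (mod 8), (2/3) = -1.
Reached (1/3) = 1. Collecting the sign flips along the way, the symbol is -1.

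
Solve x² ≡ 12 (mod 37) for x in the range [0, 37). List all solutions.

37 ≡ 1 (mod 4), so we find a root by search.
Trying successive values, 7² = 49 ≡ 12 (mod 37). The other root is 37 − 7 = 30.

7, 30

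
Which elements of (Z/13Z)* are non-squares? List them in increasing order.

2, 5, 6, 7, 8, 11

Square k = 1,…,6 (k and 13−k give the same square):
1²=1, 2²=4, 3²=9, 4²≡3, 5²≡12, 6²≡10 (mod 13).
The residues are {1, 3, 4, 9, 10, 12}; the non-residues are the remaining 6 nonzero classes.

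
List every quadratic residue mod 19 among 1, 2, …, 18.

1,4,5,6,7,9,11,16,17

Square k = 1,…,9 (k and 19−k give the same square):
1²=1, 2²=4, 3²=9, 4²=16, 5²≡6, 6²≡17, 7²≡11, 8²≡7, 9²≡5 (mod 19).
So the quadratic residues mod 19 are {1, 4, 5, 6, 7, 9, 11, 16, 17}.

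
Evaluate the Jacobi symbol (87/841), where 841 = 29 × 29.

Reciprocity: 87 ≡ 3 and 841 ≡ 1 (mod 4), so (87/841) = +(841/87).
Reduce top mod 87: now compute (58/87).
Pull out 2: since 87 ≡ 7 (mod 8), (2/87) = +1.
Reciprocity: 29 ≡ 1 and 87 ≡ 3 (mod 4), so (29/87) = +(87/29).
Reduce top mod 29: now compute (0/29).
Top reduces to 0: gcd > 1, so the symbol is 0.

0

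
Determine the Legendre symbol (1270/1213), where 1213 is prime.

1

First reduce: 1270 ≡ 57 (mod 1213).
Reciprocity: 57 ≡ 1 and 1213 ≡ 1 (mod 4), so (57/1213) = +(1213/57).
Reduce top mod 57: now compute (16/57).
Pull out 2^4: since 57 ≡ 1 (mod 8), (2/57) = +1, so (2/57)^4 = +1.
Reached (1/57) = 1. Collecting the sign flips along the way, the symbol is +1.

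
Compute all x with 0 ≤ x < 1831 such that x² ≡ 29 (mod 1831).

Since 1831 ≡ 3 (mod 4), a square root of 29 is 29^((1831+1)/4) = 29^458 mod 1831.
Repeated squaring: 29^2≡841, 29^4≡515, 29^8≡1561, 29^16≡1491, 29^32≡247, 29^64≡586, 29^128≡999, 29^256≡106 (mod 1831).
29^458 = 29^(256+128+64+8+2) ≡ 1145 (mod 1831).
Check: 1145² = 1311025 ≡ 29 (mod 1831). The two roots are 686 and 1145.

686, 1145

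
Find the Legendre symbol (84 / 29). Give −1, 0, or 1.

First reduce: 84 ≡ 26 (mod 29).
Pull out 2: since 29 ≡ 5 (mod 8), (2/29) = -1.
Reciprocity: 13 ≡ 1 and 29 ≡ 1 (mod 4), so (13/29) = +(29/13).
Reduce top mod 13: now compute (3/13).
Reciprocity: 3 ≡ 3 and 13 ≡ 1 (mod 4), so (3/13) = +(13/3).
Reduce top mod 3: now compute (1/3).
Reached (1/3) = 1. Collecting the sign flips along the way, the symbol is -1.

-1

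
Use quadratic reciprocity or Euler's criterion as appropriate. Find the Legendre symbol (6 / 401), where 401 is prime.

-1

Euler's criterion: (6/401) ≡ 6^200 (mod 401).
6^2 ≡ 36 (mod 401)
6^4 ≡ 93 (mod 401)
6^8 ≡ 228 (mod 401)
6^16 ≡ 255 (mod 401)
6^32 ≡ 63 (mod 401)
6^64 ≡ 360 (mod 401)
6^128 ≡ 77 (mod 401)
6^200 = 6^(128+64+8) ≡ 400 (mod 401).
Result is 400 ≡ −1, so (6/401) = −1.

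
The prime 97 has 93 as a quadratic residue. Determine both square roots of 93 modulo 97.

97 ≡ 1 (mod 4), so we find a root by search.
Trying successive values, 44² = 1936 ≡ 93 (mod 97). The other root is 97 − 44 = 53.

44, 53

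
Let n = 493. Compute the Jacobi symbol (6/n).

Pull out 2: since 493 ≡ 5 (mod 8), (2/493) = -1.
Reciprocity: 3 ≡ 3 and 493 ≡ 1 (mod 4), so (3/493) = +(493/3).
Reduce top mod 3: now compute (1/3).
Reached (1/3) = 1. Collecting the sign flips along the way, the symbol is -1.

-1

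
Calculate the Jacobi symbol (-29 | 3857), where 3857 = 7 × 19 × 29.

First reduce: -29 ≡ 3828 (mod 3857).
Pull out 2^2: since 3857 ≡ 1 (mod 8), (2/3857) = +1, so (2/3857)^2 = +1.
Reciprocity: 957 ≡ 1 and 3857 ≡ 1 (mod 4), so (957/3857) = +(3857/957).
Reduce top mod 957: now compute (29/957).
Reciprocity: 29 ≡ 1 and 957 ≡ 1 (mod 4), so (29/957) = +(957/29).
Reduce top mod 29: now compute (0/29).
Top reduces to 0: gcd > 1, so the symbol is 0.

0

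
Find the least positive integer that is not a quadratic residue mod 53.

2

(2/53) = −1, so 2 is the smallest positive non-residue mod 53.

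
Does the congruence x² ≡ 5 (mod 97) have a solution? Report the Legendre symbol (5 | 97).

Reciprocity: 5 ≡ 1 and 97 ≡ 1 (mod 4), so (5/97) = +(97/5).
Reduce top mod 5: now compute (2/5).
Pull out 2: since 5 ≡ 5 (mod 8), (2/5) = -1.
Reached (1/5) = 1. Collecting the sign flips along the way, the symbol is -1.

-1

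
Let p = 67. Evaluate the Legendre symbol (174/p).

First reduce: 174 ≡ 40 (mod 67).
Pull out 2^3: since 67 ≡ 3 (mod 8), (2/67) = -1, so (2/67)^3 = -1.
Reciprocity: 5 ≡ 1 and 67 ≡ 3 (mod 4), so (5/67) = +(67/5).
Reduce top mod 5: now compute (2/5).
Pull out 2: since 5 ≡ 5 (mod 8), (2/5) = -1.
Reached (1/5) = 1. Collecting the sign flips along the way, the symbol is +1.

1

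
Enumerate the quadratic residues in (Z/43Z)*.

Square k = 1,…,21 (k and 43−k give the same square):
1²=1, 2²=4, 3²=9, 4²=16, 5²=25, 6²=36, 7²≡6, 8²≡21, 9²≡38, 10²≡14, 11²≡35, 12²≡15, 13²≡40, 14²≡24, 15²≡10, 16²≡41, 17²≡31, 18²≡23, 19²≡17, 20²≡13, 21²≡11 (mod 43).
So the quadratic residues mod 43 are {1, 4, 6, 9, 10, 11, 13, 14, 15, 16, 17, 21, 23, 24, 25, 31, 35, 36, 38, 40, 41}.

1,4,6,9,10,11,13,14,15,16,17,21,23,24,25,31,35,36,38,40,41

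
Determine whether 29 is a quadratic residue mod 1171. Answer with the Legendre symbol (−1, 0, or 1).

Reciprocity: 29 ≡ 1 and 1171 ≡ 3 (mod 4), so (29/1171) = +(1171/29).
Reduce top mod 29: now compute (11/29).
Reciprocity: 11 ≡ 3 and 29 ≡ 1 (mod 4), so (11/29) = +(29/11).
Reduce top mod 11: now compute (7/11).
Reciprocity: 7 ≡ 3 and 11 ≡ 3 (mod 4), so (7/11) = −(11/7).
Reduce top mod 7: now compute (4/7).
Pull out 2^2: since 7 ≡ 7 (mod 8), (2/7) = +1, so (2/7)^2 = +1.
Reached (1/7) = 1. Collecting the sign flips along the way, the symbol is -1.

-1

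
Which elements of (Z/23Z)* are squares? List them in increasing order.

Square k = 1,…,11 (k and 23−k give the same square):
1²=1, 2²=4, 3²=9, 4²=16, 5²≡2, 6²≡13, 7²≡3, 8²≡18, 9²≡12, 10²≡8, 11²≡6 (mod 23).
So the quadratic residues mod 23 are {1, 2, 3, 4, 6, 8, 9, 12, 13, 16, 18}.

1, 2, 3, 4, 6, 8, 9, 12, 13, 16, 18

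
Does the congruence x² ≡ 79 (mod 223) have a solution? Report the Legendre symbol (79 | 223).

Reciprocity: 79 ≡ 3 and 223 ≡ 3 (mod 4), so (79/223) = −(223/79).
Reduce top mod 79: now compute (65/79).
Reciprocity: 65 ≡ 1 and 79 ≡ 3 (mod 4), so (65/79) = +(79/65).
Reduce top mod 65: now compute (14/65).
Pull out 2: since 65 ≡ 1 (mod 8), (2/65) = +1.
Reciprocity: 7 ≡ 3 and 65 ≡ 1 (mod 4), so (7/65) = +(65/7).
Reduce top mod 7: now compute (2/7).
Pull out 2: since 7 ≡ 7 (mod 8), (2/7) = +1.
Reached (1/7) = 1. Collecting the sign flips along the way, the symbol is -1.

-1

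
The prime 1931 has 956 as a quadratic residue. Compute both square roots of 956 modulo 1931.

213, 1718

Since 1931 ≡ 3 (mod 4), a square root of 956 is 956^((1931+1)/4) = 956^483 mod 1931.
Repeated squaring: 956^2≡573, 956^4≡59, 956^8≡1550, 956^16≡336, 956^32≡898, 956^64≡1177, 956^128≡802, 956^256≡181 (mod 1931).
956^483 = 956^(256+128+64+32+2+1) ≡ 213 (mod 1931).
Check: 213² = 45369 ≡ 956 (mod 1931). The two roots are 213 and 1718.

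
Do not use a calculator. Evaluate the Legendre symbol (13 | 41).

-1

Reciprocity: 13 ≡ 1 and 41 ≡ 1 (mod 4), so (13/41) = +(41/13).
Reduce top mod 13: now compute (2/13).
Pull out 2: since 13 ≡ 5 (mod 8), (2/13) = -1.
Reached (1/13) = 1. Collecting the sign flips along the way, the symbol is -1.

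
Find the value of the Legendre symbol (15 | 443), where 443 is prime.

-1

Euler's criterion: (15/443) ≡ 15^221 (mod 443).
15^2 ≡ 225 (mod 443)
15^4 ≡ 123 (mod 443)
15^8 ≡ 67 (mod 443)
15^16 ≡ 59 (mod 443)
15^32 ≡ 380 (mod 443)
15^64 ≡ 425 (mod 443)
15^128 ≡ 324 (mod 443)
15^221 = 15^(128+64+16+8+4+1) ≡ 442 (mod 443).
Result is 442 ≡ −1, so (15/443) = −1.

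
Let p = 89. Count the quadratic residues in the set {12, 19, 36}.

(12/89) = -1 → non-residue.
(19/89) = -1 → non-residue.
(36/89) = +1 → QR.
Total quadratic residues among the 3: 1.

1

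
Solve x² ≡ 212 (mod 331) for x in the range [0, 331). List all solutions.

Since 331 ≡ 3 (mod 4), a square root of 212 is 212^((331+1)/4) = 212^83 mod 331.
Repeated squaring: 212^2≡259, 212^4≡219, 212^8≡297, 212^16≡163, 212^32≡89, 212^64≡308 (mod 331).
212^83 = 212^(64+16+2+1) ≡ 132 (mod 331).
Check: 132² = 17424 ≡ 212 (mod 331). The two roots are 132 and 199.

132, 199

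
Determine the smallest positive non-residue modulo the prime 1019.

(2/1019) = −1, so 2 is the smallest positive non-residue mod 1019.

2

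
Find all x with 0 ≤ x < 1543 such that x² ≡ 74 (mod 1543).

Since 1543 ≡ 3 (mod 4), a square root of 74 is 74^((1543+1)/4) = 74^386 mod 1543.
Repeated squaring: 74^2≡847, 74^4≡1457, 74^8≡1224, 74^16≡1466, 74^32≡1300, 74^64≡415, 74^128≡952, 74^256≡563 (mod 1543).
74^386 = 74^(256+128+2) ≡ 1013 (mod 1543).
Check: 1013² = 1026169 ≡ 74 (mod 1543). The two roots are 530 and 1013.

530, 1013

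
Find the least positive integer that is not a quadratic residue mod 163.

2

(2/163) = −1, so 2 is the smallest positive non-residue mod 163.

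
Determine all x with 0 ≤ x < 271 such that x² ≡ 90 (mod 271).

19, 252

Since 271 ≡ 3 (mod 4), a square root of 90 is 90^((271+1)/4) = 90^68 mod 271.
Repeated squaring: 90^2≡241, 90^4≡87, 90^8≡252, 90^16≡90, 90^32≡241, 90^64≡87 (mod 271).
90^68 = 90^(64+4) ≡ 252 (mod 271).
Check: 252² = 63504 ≡ 90 (mod 271). The two roots are 19 and 252.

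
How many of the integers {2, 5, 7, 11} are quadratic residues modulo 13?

0

(2/13) = -1 → non-residue.
(5/13) = -1 → non-residue.
(7/13) = -1 → non-residue.
(11/13) = -1 → non-residue.
Total quadratic residues among the 4: 0.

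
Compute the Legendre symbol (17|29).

Reciprocity: 17 ≡ 1 and 29 ≡ 1 (mod 4), so (17/29) = +(29/17).
Reduce top mod 17: now compute (12/17).
Pull out 2^2: since 17 ≡ 1 (mod 8), (2/17) = +1, so (2/17)^2 = +1.
Reciprocity: 3 ≡ 3 and 17 ≡ 1 (mod 4), so (3/17) = +(17/3).
Reduce top mod 3: now compute (2/3).
Pull out 2: since 3 ≡ 3 (mod 8), (2/3) = -1.
Reached (1/3) = 1. Collecting the sign flips along the way, the symbol is -1.

-1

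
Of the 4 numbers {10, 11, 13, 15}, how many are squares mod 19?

(10/19) = -1 → non-residue.
(11/19) = +1 → QR.
(13/19) = -1 → non-residue.
(15/19) = -1 → non-residue.
Total quadratic residues among the 4: 1.

1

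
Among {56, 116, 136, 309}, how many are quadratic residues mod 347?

(56/347) = +1 → QR.
(116/347) = +1 → QR.
(136/347) = +1 → QR.
(309/347) = -1 → non-residue.
Total quadratic residues among the 4: 3.

3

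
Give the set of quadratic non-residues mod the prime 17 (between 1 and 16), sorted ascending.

3, 5, 6, 7, 10, 11, 12, 14

Square k = 1,…,8 (k and 17−k give the same square):
1²=1, 2²=4, 3²=9, 4²=16, 5²≡8, 6²≡2, 7²≡15, 8²≡13 (mod 17).
The residues are {1, 2, 4, 8, 9, 13, 15, 16}; the non-residues are the remaining 8 nonzero classes.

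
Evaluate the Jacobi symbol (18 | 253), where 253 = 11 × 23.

-1

Pull out 2: since 253 ≡ 5 (mod 8), (2/253) = -1.
Reciprocity: 9 ≡ 1 and 253 ≡ 1 (mod 4), so (9/253) = +(253/9).
Reduce top mod 9: now compute (1/9).
Reached (1/9) = 1. Collecting the sign flips along the way, the symbol is -1.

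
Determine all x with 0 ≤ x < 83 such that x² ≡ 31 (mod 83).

Since 83 ≡ 3 (mod 4), a square root of 31 is 31^((83+1)/4) = 31^21 mod 83.
Repeated squaring: 31^2≡48, 31^4≡63, 31^8≡68, 31^16≡59 (mod 83).
31^21 = 31^(16+4+1) ≡ 23 (mod 83).
Check: 23² = 529 ≡ 31 (mod 83). The two roots are 23 and 60.

23, 60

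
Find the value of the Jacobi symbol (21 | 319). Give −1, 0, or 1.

1

Reciprocity: 21 ≡ 1 and 319 ≡ 3 (mod 4), so (21/319) = +(319/21).
Reduce top mod 21: now compute (4/21).
Pull out 2^2: since 21 ≡ 5 (mod 8), (2/21) = -1, so (2/21)^2 = +1.
Reached (1/21) = 1. Collecting the sign flips along the way, the symbol is +1.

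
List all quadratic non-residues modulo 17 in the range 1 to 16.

Square k = 1,…,8 (k and 17−k give the same square):
1²=1, 2²=4, 3²=9, 4²=16, 5²≡8, 6²≡2, 7²≡15, 8²≡13 (mod 17).
The residues are {1, 2, 4, 8, 9, 13, 15, 16}; the non-residues are the remaining 8 nonzero classes.

3, 5, 6, 7, 10, 11, 12, 14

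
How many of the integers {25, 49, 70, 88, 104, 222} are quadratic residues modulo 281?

(25/281) = +1 → QR.
(49/281) = +1 → QR.
(70/281) = +1 → QR.
(88/281) = -1 → non-residue.
(104/281) = -1 → non-residue.
(222/281) = +1 → QR.
Total quadratic residues among the 6: 4.

4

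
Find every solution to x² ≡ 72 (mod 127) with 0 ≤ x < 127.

31, 96

Since 127 ≡ 3 (mod 4), a square root of 72 is 72^((127+1)/4) = 72^32 mod 127.
Repeated squaring: 72^2≡104, 72^4≡21, 72^8≡60, 72^16≡44, 72^32≡31 (mod 127).
72^32 = 72^(32) ≡ 31 (mod 127).
Check: 31² = 961 ≡ 72 (mod 127). The two roots are 31 and 96.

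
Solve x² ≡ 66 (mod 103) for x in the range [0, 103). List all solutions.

Since 103 ≡ 3 (mod 4), a square root of 66 is 66^((103+1)/4) = 66^26 mod 103.
Repeated squaring: 66^2≡30, 66^4≡76, 66^8≡8, 66^16≡64 (mod 103).
66^26 = 66^(16+8+2) ≡ 13 (mod 103).
Check: 13² = 169 ≡ 66 (mod 103). The two roots are 13 and 90.

13, 90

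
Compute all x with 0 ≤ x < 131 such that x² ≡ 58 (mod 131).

Since 131 ≡ 3 (mod 4), a square root of 58 is 58^((131+1)/4) = 58^33 mod 131.
Repeated squaring: 58^2≡89, 58^4≡61, 58^8≡53, 58^16≡58, 58^32≡89 (mod 131).
58^33 = 58^(32+1) ≡ 53 (mod 131).
Check: 53² = 2809 ≡ 58 (mod 131). The two roots are 53 and 78.

53, 78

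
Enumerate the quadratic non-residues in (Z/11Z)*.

Square k = 1,…,5 (k and 11−k give the same square):
1²=1, 2²=4, 3²=9, 4²≡5, 5²≡3 (mod 11).
The residues are {1, 3, 4, 5, 9}; the non-residues are the remaining 5 nonzero classes.

2, 6, 7, 8, 10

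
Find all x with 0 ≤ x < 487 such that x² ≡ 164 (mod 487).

237, 250

Since 487 ≡ 3 (mod 4), a square root of 164 is 164^((487+1)/4) = 164^122 mod 487.
Repeated squaring: 164^2≡111, 164^4≡146, 164^8≡375, 164^16≡369, 164^32≡288, 164^64≡154 (mod 487).
164^122 = 164^(64+32+16+8+2) ≡ 237 (mod 487).
Check: 237² = 56169 ≡ 164 (mod 487). The two roots are 237 and 250.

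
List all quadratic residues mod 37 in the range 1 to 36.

1 3 4 7 9 10 11 12 16 21 25 26 27 28 30 33 34 36

Square k = 1,…,18 (k and 37−k give the same square):
1²=1, 2²=4, 3²=9, 4²=16, 5²=25, 6²=36, 7²≡12, 8²≡27, 9²≡7, 10²≡26, 11²≡10, 12²≡33, 13²≡21, 14²≡11, 15²≡3, 16²≡34, 17²≡30, 18²≡28 (mod 37).
So the quadratic residues mod 37 are {1, 3, 4, 7, 9, 10, 11, 12, 16, 21, 25, 26, 27, 28, 30, 33, 34, 36}.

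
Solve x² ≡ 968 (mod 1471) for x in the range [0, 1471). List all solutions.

711, 760

Since 1471 ≡ 3 (mod 4), a square root of 968 is 968^((1471+1)/4) = 968^368 mod 1471.
Repeated squaring: 968^2≡1468, 968^4≡9, 968^8≡81, 968^16≡677, 968^32≡848, 968^64≡1256, 968^128≡624, 968^256≡1032 (mod 1471).
968^368 = 968^(256+64+32+16) ≡ 760 (mod 1471).
Check: 760² = 577600 ≡ 968 (mod 1471). The two roots are 711 and 760.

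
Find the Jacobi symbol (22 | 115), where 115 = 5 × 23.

1

Pull out 2: since 115 ≡ 3 (mod 8), (2/115) = -1.
Reciprocity: 11 ≡ 3 and 115 ≡ 3 (mod 4), so (11/115) = −(115/11).
Reduce top mod 11: now compute (5/11).
Reciprocity: 5 ≡ 1 and 11 ≡ 3 (mod 4), so (5/11) = +(11/5).
Reduce top mod 5: now compute (1/5).
Reached (1/5) = 1. Collecting the sign flips along the way, the symbol is +1.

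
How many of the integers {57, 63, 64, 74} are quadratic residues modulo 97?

(57/97) = -1 → non-residue.
(63/97) = -1 → non-residue.
(64/97) = +1 → QR.
(74/97) = -1 → non-residue.
Total quadratic residues among the 4: 1.

1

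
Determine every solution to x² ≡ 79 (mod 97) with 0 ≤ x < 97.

97 ≡ 1 (mod 4), so we find a root by search.
Trying successive values, 46² = 2116 ≡ 79 (mod 97). The other root is 97 − 46 = 51.

46, 51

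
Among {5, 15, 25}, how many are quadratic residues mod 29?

(5/29) = +1 → QR.
(15/29) = -1 → non-residue.
(25/29) = +1 → QR.
Total quadratic residues among the 3: 2.

2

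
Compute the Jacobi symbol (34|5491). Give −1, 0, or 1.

0

Pull out 2: since 5491 ≡ 3 (mod 8), (2/5491) = -1.
Reciprocity: 17 ≡ 1 and 5491 ≡ 3 (mod 4), so (17/5491) = +(5491/17).
Reduce top mod 17: now compute (0/17).
Top reduces to 0: gcd > 1, so the symbol is 0.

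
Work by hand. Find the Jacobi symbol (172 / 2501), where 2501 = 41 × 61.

-1

Pull out 2^2: since 2501 ≡ 5 (mod 8), (2/2501) = -1, so (2/2501)^2 = +1.
Reciprocity: 43 ≡ 3 and 2501 ≡ 1 (mod 4), so (43/2501) = +(2501/43).
Reduce top mod 43: now compute (7/43).
Reciprocity: 7 ≡ 3 and 43 ≡ 3 (mod 4), so (7/43) = −(43/7).
Reduce top mod 7: now compute (1/7).
Reached (1/7) = 1. Collecting the sign flips along the way, the symbol is -1.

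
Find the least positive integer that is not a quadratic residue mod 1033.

(2/1033) = +1, so 2 is a residue.
(3/1033) = +1, so 3 is a residue.
(4/1033) = +1, so 4 is a residue.
(5/1033) = −1, so 5 is the smallest positive non-residue mod 1033.

5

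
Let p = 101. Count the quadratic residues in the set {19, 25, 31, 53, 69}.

(19/101) = +1 → QR.
(25/101) = +1 → QR.
(31/101) = +1 → QR.
(53/101) = -1 → non-residue.
(69/101) = -1 → non-residue.
Total quadratic residues among the 5: 3.

3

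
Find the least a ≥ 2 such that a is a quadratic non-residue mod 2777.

3

(2/2777) = +1, so 2 is a residue.
(3/2777) = −1, so 3 is the smallest positive non-residue mod 2777.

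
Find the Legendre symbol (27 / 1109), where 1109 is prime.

Euler's criterion: (27/1109) ≡ 27^554 (mod 1109).
27^2 ≡ 729 (mod 1109)
27^4 ≡ 230 (mod 1109)
27^8 ≡ 777 (mod 1109)
27^16 ≡ 433 (mod 1109)
27^32 ≡ 68 (mod 1109)
27^64 ≡ 188 (mod 1109)
27^128 ≡ 965 (mod 1109)
27^256 ≡ 774 (mod 1109)
27^512 ≡ 216 (mod 1109)
27^554 = 27^(512+32+8+2) ≡ 1108 (mod 1109).
Result is 1108 ≡ −1, so (27/1109) = −1.

-1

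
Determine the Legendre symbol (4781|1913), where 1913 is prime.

First reduce: 4781 ≡ 955 (mod 1913).
Reciprocity: 955 ≡ 3 and 1913 ≡ 1 (mod 4), so (955/1913) = +(1913/955).
Reduce top mod 955: now compute (3/955).
Reciprocity: 3 ≡ 3 and 955 ≡ 3 (mod 4), so (3/955) = −(955/3).
Reduce top mod 3: now compute (1/3).
Reached (1/3) = 1. Collecting the sign flips along the way, the symbol is -1.

-1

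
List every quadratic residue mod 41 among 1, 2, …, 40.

1 2 4 5 8 9 10 16 18 20 21 23 25 31 32 33 36 37 39 40

Square k = 1,…,20 (k and 41−k give the same square):
1²=1, 2²=4, 3²=9, 4²=16, 5²=25, 6²=36, 7²≡8, 8²≡23, 9²≡40, 10²≡18, 11²≡39, 12²≡21, 13²≡5, 14²≡32, 15²≡20, 16²≡10, 17²≡2, 18²≡37, 19²≡33, 20²≡31 (mod 41).
So the quadratic residues mod 41 are {1, 2, 4, 5, 8, 9, 10, 16, 18, 20, 21, 23, 25, 31, 32, 33, 36, 37, 39, 40}.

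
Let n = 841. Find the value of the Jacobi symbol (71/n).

Reciprocity: 71 ≡ 3 and 841 ≡ 1 (mod 4), so (71/841) = +(841/71).
Reduce top mod 71: now compute (60/71).
Pull out 2^2: since 71 ≡ 7 (mod 8), (2/71) = +1, so (2/71)^2 = +1.
Reciprocity: 15 ≡ 3 and 71 ≡ 3 (mod 4), so (15/71) = −(71/15).
Reduce top mod 15: now compute (11/15).
Reciprocity: 11 ≡ 3 and 15 ≡ 3 (mod 4), so (11/15) = −(15/11).
Reduce top mod 11: now compute (4/11).
Pull out 2^2: since 11 ≡ 3 (mod 8), (2/11) = -1, so (2/11)^2 = +1.
Reached (1/11) = 1. Collecting the sign flips along the way, the symbol is +1.

1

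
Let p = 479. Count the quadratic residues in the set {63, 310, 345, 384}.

3

(63/479) = +1 → QR.
(310/479) = -1 → non-residue.
(345/479) = +1 → QR.
(384/479) = +1 → QR.
Total quadratic residues among the 4: 3.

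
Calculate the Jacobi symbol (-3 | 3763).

First reduce: -3 ≡ 3760 (mod 3763).
Pull out 2^4: since 3763 ≡ 3 (mod 8), (2/3763) = -1, so (2/3763)^4 = +1.
Reciprocity: 235 ≡ 3 and 3763 ≡ 3 (mod 4), so (235/3763) = −(3763/235).
Reduce top mod 235: now compute (3/235).
Reciprocity: 3 ≡ 3 and 235 ≡ 3 (mod 4), so (3/235) = −(235/3).
Reduce top mod 3: now compute (1/3).
Reached (1/3) = 1. Collecting the sign flips along the way, the symbol is +1.

1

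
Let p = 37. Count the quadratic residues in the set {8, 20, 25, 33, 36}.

3

(8/37) = -1 → non-residue.
(20/37) = -1 → non-residue.
(25/37) = +1 → QR.
(33/37) = +1 → QR.
(36/37) = +1 → QR.
Total quadratic residues among the 5: 3.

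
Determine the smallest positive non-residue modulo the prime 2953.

5

(2/2953) = +1, so 2 is a residue.
(3/2953) = +1, so 3 is a residue.
(4/2953) = +1, so 4 is a residue.
(5/2953) = −1, so 5 is the smallest positive non-residue mod 2953.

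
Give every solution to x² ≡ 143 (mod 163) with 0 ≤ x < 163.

Since 163 ≡ 3 (mod 4), a square root of 143 is 143^((163+1)/4) = 143^41 mod 163.
Repeated squaring: 143^2≡74, 143^4≡97, 143^8≡118, 143^16≡69, 143^32≡34 (mod 163).
143^41 = 143^(32+8+1) ≡ 119 (mod 163).
Check: 119² = 14161 ≡ 143 (mod 163). The two roots are 44 and 119.

44, 119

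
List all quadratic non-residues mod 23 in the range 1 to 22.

Square k = 1,…,11 (k and 23−k give the same square):
1²=1, 2²=4, 3²=9, 4²=16, 5²≡2, 6²≡13, 7²≡3, 8²≡18, 9²≡12, 10²≡8, 11²≡6 (mod 23).
The residues are {1, 2, 3, 4, 6, 8, 9, 12, 13, 16, 18}; the non-residues are the remaining 11 nonzero classes.

5,7,10,11,14,15,17,19,20,21,22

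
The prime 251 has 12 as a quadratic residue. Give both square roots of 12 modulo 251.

Since 251 ≡ 3 (mod 4), a square root of 12 is 12^((251+1)/4) = 12^63 mod 251.
Repeated squaring: 12^2≡144, 12^4≡154, 12^8≡122, 12^16≡75, 12^32≡103 (mod 251).
12^63 = 12^(32+16+8+4+2+1) ≡ 152 (mod 251).
Check: 152² = 23104 ≡ 12 (mod 251). The two roots are 99 and 152.

99, 152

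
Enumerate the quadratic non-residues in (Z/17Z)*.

Square k = 1,…,8 (k and 17−k give the same square):
1²=1, 2²=4, 3²=9, 4²=16, 5²≡8, 6²≡2, 7²≡15, 8²≡13 (mod 17).
The residues are {1, 2, 4, 8, 9, 13, 15, 16}; the non-residues are the remaining 8 nonzero classes.

3, 5, 6, 7, 10, 11, 12, 14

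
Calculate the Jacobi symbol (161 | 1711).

Reciprocity: 161 ≡ 1 and 1711 ≡ 3 (mod 4), so (161/1711) = +(1711/161).
Reduce top mod 161: now compute (101/161).
Reciprocity: 101 ≡ 1 and 161 ≡ 1 (mod 4), so (101/161) = +(161/101).
Reduce top mod 101: now compute (60/101).
Pull out 2^2: since 101 ≡ 5 (mod 8), (2/101) = -1, so (2/101)^2 = +1.
Reciprocity: 15 ≡ 3 and 101 ≡ 1 (mod 4), so (15/101) = +(101/15).
Reduce top mod 15: now compute (11/15).
Reciprocity: 11 ≡ 3 and 15 ≡ 3 (mod 4), so (11/15) = −(15/11).
Reduce top mod 11: now compute (4/11).
Pull out 2^2: since 11 ≡ 3 (mod 8), (2/11) = -1, so (2/11)^2 = +1.
Reached (1/11) = 1. Collecting the sign flips along the way, the symbol is -1.

-1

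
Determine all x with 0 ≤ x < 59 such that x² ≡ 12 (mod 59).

Since 59 ≡ 3 (mod 4), a square root of 12 is 12^((59+1)/4) = 12^15 mod 59.
Repeated squaring: 12^2≡26, 12^4≡27, 12^8≡21 (mod 59).
12^15 = 12^(8+4+2+1) ≡ 22 (mod 59).
Check: 22² = 484 ≡ 12 (mod 59). The two roots are 22 and 37.

22, 37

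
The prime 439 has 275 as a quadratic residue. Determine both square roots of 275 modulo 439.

Since 439 ≡ 3 (mod 4), a square root of 275 is 275^((439+1)/4) = 275^110 mod 439.
Repeated squaring: 275^2≡117, 275^4≡80, 275^8≡254, 275^16≡422, 275^32≡289, 275^64≡111 (mod 439).
275^110 = 275^(64+32+8+4+2) ≡ 258 (mod 439).
Check: 258² = 66564 ≡ 275 (mod 439). The two roots are 181 and 258.

181, 258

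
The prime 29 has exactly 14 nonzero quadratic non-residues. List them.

Square k = 1,…,14 (k and 29−k give the same square):
1²=1, 2²=4, 3²=9, 4²=16, 5²=25, 6²≡7, 7²≡20, 8²≡6, 9²≡23, 10²≡13, 11²≡5, 12²≡28, 13²≡24, 14²≡22 (mod 29).
The residues are {1, 4, 5, 6, 7, 9, 13, 16, 20, 22, 23, 24, 25, 28}; the non-residues are the remaining 14 nonzero classes.

2 3 8 10 11 12 14 15 17 18 19 21 26 27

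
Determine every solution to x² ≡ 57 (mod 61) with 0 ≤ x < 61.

61 ≡ 1 (mod 4), so we find a root by search.
Trying successive values, 22² = 484 ≡ 57 (mod 61). The other root is 61 − 22 = 39.

22, 39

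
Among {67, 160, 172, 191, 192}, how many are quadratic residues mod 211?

1

(67/211) = -1 → non-residue.
(160/211) = -1 → non-residue.
(172/211) = +1 → QR.
(191/211) = -1 → non-residue.
(192/211) = -1 → non-residue.
Total quadratic residues among the 5: 1.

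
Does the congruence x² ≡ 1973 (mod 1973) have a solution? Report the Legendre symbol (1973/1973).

First reduce: 1973 ≡ 0 (mod 1973).
Top reduces to 0: gcd > 1, so the symbol is 0.

0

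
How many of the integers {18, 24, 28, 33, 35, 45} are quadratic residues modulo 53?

2

(18/53) = -1 → non-residue.
(24/53) = +1 → QR.
(28/53) = +1 → QR.
(33/53) = -1 → non-residue.
(35/53) = -1 → non-residue.
(45/53) = -1 → non-residue.
Total quadratic residues among the 6: 2.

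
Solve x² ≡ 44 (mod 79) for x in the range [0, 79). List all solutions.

Since 79 ≡ 3 (mod 4), a square root of 44 is 44^((79+1)/4) = 44^20 mod 79.
Repeated squaring: 44^2≡40, 44^4≡20, 44^8≡5, 44^16≡25 (mod 79).
44^20 = 44^(16+4) ≡ 26 (mod 79).
Check: 26² = 676 ≡ 44 (mod 79). The two roots are 26 and 53.

26, 53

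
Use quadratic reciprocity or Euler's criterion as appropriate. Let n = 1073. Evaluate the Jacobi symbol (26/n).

Pull out 2: since 1073 ≡ 1 (mod 8), (2/1073) = +1.
Reciprocity: 13 ≡ 1 and 1073 ≡ 1 (mod 4), so (13/1073) = +(1073/13).
Reduce top mod 13: now compute (7/13).
Reciprocity: 7 ≡ 3 and 13 ≡ 1 (mod 4), so (7/13) = +(13/7).
Reduce top mod 7: now compute (6/7).
Pull out 2: since 7 ≡ 7 (mod 8), (2/7) = +1.
Reciprocity: 3 ≡ 3 and 7 ≡ 3 (mod 4), so (3/7) = −(7/3).
Reduce top mod 3: now compute (1/3).
Reached (1/3) = 1. Collecting the sign flips along the way, the symbol is -1.

-1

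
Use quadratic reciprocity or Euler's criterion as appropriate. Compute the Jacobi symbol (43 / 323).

1

Reciprocity: 43 ≡ 3 and 323 ≡ 3 (mod 4), so (43/323) = −(323/43).
Reduce top mod 43: now compute (22/43).
Pull out 2: since 43 ≡ 3 (mod 8), (2/43) = -1.
Reciprocity: 11 ≡ 3 and 43 ≡ 3 (mod 4), so (11/43) = −(43/11).
Reduce top mod 11: now compute (10/11).
Pull out 2: since 11 ≡ 3 (mod 8), (2/11) = -1.
Reciprocity: 5 ≡ 1 and 11 ≡ 3 (mod 4), so (5/11) = +(11/5).
Reduce top mod 5: now compute (1/5).
Reached (1/5) = 1. Collecting the sign flips along the way, the symbol is +1.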